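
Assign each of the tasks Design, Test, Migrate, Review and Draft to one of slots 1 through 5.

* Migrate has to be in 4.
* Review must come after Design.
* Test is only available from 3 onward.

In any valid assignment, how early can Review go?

2

Precedence pushes Review to at least 2.
Review at 2 is achievable: Migrate=4, Test=3, Design=1, Review=2, Draft=1.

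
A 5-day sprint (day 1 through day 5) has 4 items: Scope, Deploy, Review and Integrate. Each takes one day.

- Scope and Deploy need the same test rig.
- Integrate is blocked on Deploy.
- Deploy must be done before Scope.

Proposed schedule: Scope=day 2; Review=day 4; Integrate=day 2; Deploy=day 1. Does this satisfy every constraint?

Yes, all constraints hold

Scope and Deploy need the same test rig — holds.
Integrate is blocked on Deploy — holds.
Deploy must be done before Scope — holds.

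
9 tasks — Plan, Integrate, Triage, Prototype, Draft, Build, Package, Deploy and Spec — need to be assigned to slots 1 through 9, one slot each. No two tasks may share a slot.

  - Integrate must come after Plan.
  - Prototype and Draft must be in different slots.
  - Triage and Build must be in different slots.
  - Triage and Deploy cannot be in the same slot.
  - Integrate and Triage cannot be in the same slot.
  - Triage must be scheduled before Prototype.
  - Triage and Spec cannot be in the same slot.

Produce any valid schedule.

Integrate=2, Build=6, Draft=5, Triage=3, Spec=9, Prototype=4, Package=7, Plan=1, Deploy=8

Checking: Triage(3) before Prototype(4); Plan(1) before Integrate(2); Triage(3) != Spec(9); Integrate(2) != Triage(3); Triage(3) != Build(6); Prototype(4) != Draft(5); Triage(3) != Deploy(8); max 1 per slot (cap 1).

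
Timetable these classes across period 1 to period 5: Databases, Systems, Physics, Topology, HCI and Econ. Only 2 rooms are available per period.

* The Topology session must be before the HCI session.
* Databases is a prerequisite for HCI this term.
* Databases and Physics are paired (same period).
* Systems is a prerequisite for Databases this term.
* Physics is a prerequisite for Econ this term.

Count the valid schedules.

47

Splitting on Databases: it can be period 2 (18), period 3 (20), period 4 (9). Listing each branch's schedules as (Systems, Physics, Topology, HCI, Econ) by period number:
Databases=period 2: (1,2,1,3,3) (1,2,1,3,4) (1,2,1,3,5) (1,2,1,4,3) (1,2,1,4,4) (1,2,1,4,5) (1,2,1,5,3) (1,2,1,5,4) (1,2,1,5,5) (1,2,3,4,3) (1,2,3,4,4) (1,2,3,4,5) (1,2,3,5,3) (1,2,3,5,4) (1,2,3,5,5) (1,2,4,5,3) (1,2,4,5,4) (1,2,4,5,5) — 18.
Databases=period 3: (1,3,1,4,4) (1,3,1,4,5) (1,3,1,5,4) (1,3,1,5,5) (1,3,2,4,4) (1,3,2,4,5) (1,3,2,5,4) (1,3,2,5,5) (1,3,4,5,4) (1,3,4,5,5) (2,3,1,4,4) (2,3,1,4,5) (2,3,1,5,4) (2,3,1,5,5) (2,3,2,4,4) (2,3,2,4,5) (2,3,2,5,4) (2,3,2,5,5) (2,3,4,5,4) (2,3,4,5,5) — 20.
Databases=period 4: (1,4,1,5,5) (1,4,2,5,5) (1,4,3,5,5) (2,4,1,5,5) (2,4,2,5,5) (2,4,3,5,5) (3,4,1,5,5) (3,4,2,5,5) (3,4,3,5,5) — 9.
Summing: 18 + 20 + 9 = 47.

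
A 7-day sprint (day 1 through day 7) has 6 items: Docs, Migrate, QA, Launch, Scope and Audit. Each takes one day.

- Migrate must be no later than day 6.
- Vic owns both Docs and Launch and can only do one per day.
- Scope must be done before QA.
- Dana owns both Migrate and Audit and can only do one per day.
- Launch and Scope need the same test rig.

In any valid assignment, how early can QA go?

Precedence pushes QA to at least day 2.
QA at day 2 is achievable: Scope=day 1; QA=day 2; Launch=day 2; Docs=day 1; Migrate=day 1; Audit=day 2.

day 2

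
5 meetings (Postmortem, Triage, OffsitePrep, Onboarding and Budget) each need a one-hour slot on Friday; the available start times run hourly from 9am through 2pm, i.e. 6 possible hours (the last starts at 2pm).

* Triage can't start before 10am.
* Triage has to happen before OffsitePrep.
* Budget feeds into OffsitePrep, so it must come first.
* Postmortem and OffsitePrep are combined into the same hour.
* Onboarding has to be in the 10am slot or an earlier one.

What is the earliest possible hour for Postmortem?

11am

Postmortem must be in the same hour as OffsitePrep, which can't be before 11am, so Postmortem is at least 11am.
Postmortem at 11am is achievable: OffsitePrep in 11am, Budget in 9am, Triage in 10am, Postmortem in 11am, Onboarding in 9am.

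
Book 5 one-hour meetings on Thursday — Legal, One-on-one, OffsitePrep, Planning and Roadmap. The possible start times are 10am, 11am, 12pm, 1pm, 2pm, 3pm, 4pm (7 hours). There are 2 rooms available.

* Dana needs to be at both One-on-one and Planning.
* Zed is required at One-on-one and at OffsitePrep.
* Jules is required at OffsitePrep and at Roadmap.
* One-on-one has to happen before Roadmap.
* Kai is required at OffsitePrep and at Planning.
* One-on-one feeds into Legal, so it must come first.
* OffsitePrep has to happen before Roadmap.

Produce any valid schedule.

Planning -> 12pm, One-on-one -> 10am, Legal -> 11am, Roadmap -> 12pm, OffsitePrep -> 11am

Checking: One-on-one(10am) before Legal(11am); One-on-one(10am) before Roadmap(12pm); OffsitePrep(11am) before Roadmap(12pm); One-on-one(10am) != OffsitePrep(11am); OffsitePrep(11am) != Roadmap(12pm); OffsitePrep(11am) != Planning(12pm); One-on-one(10am) != Planning(12pm); max 2 per hour (cap 2).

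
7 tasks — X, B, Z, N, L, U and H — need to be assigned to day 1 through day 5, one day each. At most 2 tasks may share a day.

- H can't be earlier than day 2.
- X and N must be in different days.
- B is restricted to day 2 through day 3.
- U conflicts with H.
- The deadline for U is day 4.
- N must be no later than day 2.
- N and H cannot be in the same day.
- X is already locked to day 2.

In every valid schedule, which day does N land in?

N's window is day 1–day 2.
X is fixed at day 2, and N can't share a day with X.
So N must be day 1.

day 1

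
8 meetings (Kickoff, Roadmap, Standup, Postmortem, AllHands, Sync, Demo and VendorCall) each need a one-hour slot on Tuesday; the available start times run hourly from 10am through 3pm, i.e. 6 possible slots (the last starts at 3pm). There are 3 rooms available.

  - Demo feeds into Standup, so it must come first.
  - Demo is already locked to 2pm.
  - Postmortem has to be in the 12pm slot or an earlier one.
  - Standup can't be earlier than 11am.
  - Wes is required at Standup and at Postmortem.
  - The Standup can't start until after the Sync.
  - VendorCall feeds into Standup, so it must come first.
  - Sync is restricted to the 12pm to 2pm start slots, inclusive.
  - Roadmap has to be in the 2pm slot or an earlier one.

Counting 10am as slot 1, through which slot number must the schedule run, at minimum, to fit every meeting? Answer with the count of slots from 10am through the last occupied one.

6 slots

The precedence chain requires at least 2 distinct slots.
With at most 3 per slot and 8 meetings, at least 3 slots are needed.
Propagating the time windows through the other constraints, Standup can't land before 3pm — that is slot 6 counting from 10am — so the schedule must run through at least 6 slots.
6 works (last occupied slot: 3pm): for example Demo in 2pm, Kickoff in 11am, AllHands in 11am, Roadmap in 10am, Postmortem in 10am, VendorCall in 10am, Sync in 12pm, Standup in 3pm.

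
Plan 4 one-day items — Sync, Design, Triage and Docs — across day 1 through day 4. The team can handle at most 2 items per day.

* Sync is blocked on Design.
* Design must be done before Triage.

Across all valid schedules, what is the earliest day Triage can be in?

day 2

Precedence pushes Triage to at least day 2.
Triage at day 2 is achievable: Triage=day 2, Design=day 1, Sync=day 2, Docs=day 1.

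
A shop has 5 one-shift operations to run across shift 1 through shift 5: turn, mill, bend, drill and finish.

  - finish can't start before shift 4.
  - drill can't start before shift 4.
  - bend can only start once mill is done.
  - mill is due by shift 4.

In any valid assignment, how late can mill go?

shift 4

Mill's own window allows nothing later than shift 4.
mill at shift 4 is achievable: finish in shift 4, mill in shift 4, turn in shift 1, bend in shift 5, drill in shift 4.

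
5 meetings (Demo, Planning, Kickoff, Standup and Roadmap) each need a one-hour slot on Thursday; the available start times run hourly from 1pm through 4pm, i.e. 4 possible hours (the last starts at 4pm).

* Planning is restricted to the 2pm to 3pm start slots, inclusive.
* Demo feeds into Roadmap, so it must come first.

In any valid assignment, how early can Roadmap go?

Precedence pushes Roadmap to at least 2pm.
Roadmap at 2pm is achievable: Roadmap in 2pm, Standup in 1pm, Kickoff in 1pm, Planning in 2pm, Demo in 1pm.

2pm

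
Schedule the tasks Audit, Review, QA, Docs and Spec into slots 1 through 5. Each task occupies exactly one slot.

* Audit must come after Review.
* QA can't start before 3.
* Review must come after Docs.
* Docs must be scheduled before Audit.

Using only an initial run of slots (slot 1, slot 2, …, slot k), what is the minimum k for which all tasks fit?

3

The precedence chain requires at least 3 distinct slots.
3 works (last occupied slot: 3): for example Review in 2; Docs in 1; QA in 3; Spec in 1; Audit in 3.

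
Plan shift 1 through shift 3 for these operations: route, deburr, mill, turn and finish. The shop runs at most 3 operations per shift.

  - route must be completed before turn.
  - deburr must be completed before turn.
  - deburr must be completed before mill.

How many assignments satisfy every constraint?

24

Splitting on route: it can be shift 1 (15), shift 2 (9). Listing each branch's schedules as (deburr, mill, turn, finish) by shift number:
route=shift 1: (1,2,2,1) (1,2,2,2) (1,2,2,3) (1,2,3,1) (1,2,3,2) (1,2,3,3) (1,3,2,1) (1,3,2,2) (1,3,2,3) (1,3,3,1) (1,3,3,2) (1,3,3,3) (2,3,3,1) (2,3,3,2) (2,3,3,3) — 15.
route=shift 2: (1,2,3,1) (1,2,3,2) (1,2,3,3) (1,3,3,1) (1,3,3,2) (1,3,3,3) (2,3,3,1) (2,3,3,2) (2,3,3,3) — 9.
Summing: 15 + 9 = 24.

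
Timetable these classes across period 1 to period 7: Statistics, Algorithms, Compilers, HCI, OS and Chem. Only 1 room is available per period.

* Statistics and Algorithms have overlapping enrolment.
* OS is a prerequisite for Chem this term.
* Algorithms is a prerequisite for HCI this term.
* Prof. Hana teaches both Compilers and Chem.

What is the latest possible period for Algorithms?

Downstream work caps Algorithms at period 6.
Algorithms at period 6 is achievable: Statistics=period 3, Chem=period 2, Algorithms=period 6, Compilers=period 4, HCI=period 7, OS=period 1.

period 6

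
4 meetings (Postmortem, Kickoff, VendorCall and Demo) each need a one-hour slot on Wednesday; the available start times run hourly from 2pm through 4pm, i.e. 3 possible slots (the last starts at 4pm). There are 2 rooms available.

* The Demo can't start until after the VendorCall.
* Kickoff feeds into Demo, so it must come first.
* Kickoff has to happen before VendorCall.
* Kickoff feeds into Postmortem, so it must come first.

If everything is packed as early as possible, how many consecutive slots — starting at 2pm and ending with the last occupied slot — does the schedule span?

3 slots

The precedence chain requires at least 3 distinct slots.
With at most 2 per slot and 4 meetings, at least 2 slots are needed.
3 works (last occupied slot: 4pm): for example VendorCall in 3pm; Postmortem in 3pm; Kickoff in 2pm; Demo in 4pm.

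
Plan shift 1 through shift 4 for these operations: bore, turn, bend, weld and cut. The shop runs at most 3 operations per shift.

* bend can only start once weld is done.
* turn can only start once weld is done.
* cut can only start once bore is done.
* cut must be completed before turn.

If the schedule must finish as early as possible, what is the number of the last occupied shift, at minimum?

The precedence chain requires at least 3 distinct shifts.
With at most 3 per shift and 5 operations, at least 2 shifts are needed.
3 works (last occupied shift: shift 3): for example turn -> shift 3; cut -> shift 2; bore -> shift 1; weld -> shift 1; bend -> shift 2.

shift 3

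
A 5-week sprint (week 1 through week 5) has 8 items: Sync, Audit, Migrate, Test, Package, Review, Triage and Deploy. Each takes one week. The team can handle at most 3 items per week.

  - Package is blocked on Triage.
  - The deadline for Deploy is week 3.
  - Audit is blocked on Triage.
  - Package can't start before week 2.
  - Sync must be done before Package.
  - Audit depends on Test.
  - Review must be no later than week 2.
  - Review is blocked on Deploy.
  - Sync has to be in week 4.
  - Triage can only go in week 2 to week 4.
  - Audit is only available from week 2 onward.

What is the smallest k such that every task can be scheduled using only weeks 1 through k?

The precedence chain requires at least 2 distinct weeks.
With at most 3 per week and 8 tasks, at least 3 weeks are needed.
Propagating the time windows through the other constraints, Package can't land before week 5, so the schedule must run through at least week 5.
5 works (last occupied week: week 5): for example Test -> week 1, Package -> week 5, Migrate -> week 1, Deploy -> week 1, Sync -> week 4, Review -> week 2, Triage -> week 2, Audit -> week 3.

5 weeks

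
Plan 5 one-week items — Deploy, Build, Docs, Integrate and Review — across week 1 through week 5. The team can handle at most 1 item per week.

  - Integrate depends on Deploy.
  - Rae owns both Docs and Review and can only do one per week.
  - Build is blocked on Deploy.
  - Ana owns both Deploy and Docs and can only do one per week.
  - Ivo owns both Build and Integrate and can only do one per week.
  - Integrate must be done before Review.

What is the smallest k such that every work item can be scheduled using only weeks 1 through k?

The precedence chain requires at least 3 distinct weeks.
With at most 1 per week and 5 work items, at least 5 weeks are needed.
5 works (last occupied week: week 5): for example Build -> week 3; Review -> week 4; Integrate -> week 2; Docs -> week 5; Deploy -> week 1.

5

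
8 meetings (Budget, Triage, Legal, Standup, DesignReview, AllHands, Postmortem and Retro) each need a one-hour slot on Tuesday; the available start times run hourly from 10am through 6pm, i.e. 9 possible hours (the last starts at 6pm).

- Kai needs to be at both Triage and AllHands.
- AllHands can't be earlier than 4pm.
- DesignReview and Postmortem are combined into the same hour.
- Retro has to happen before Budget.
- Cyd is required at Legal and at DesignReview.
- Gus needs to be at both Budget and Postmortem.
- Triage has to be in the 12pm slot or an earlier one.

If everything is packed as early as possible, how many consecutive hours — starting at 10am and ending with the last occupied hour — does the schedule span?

The precedence chain requires at least 2 distinct hours.
AllHands can't be placed before 4pm — that is hour 7 counting from 10am — so the schedule must run through at least 7 hours.
7 works (last occupied hour: 4pm): for example Retro in 10am, Postmortem in 12pm, Standup in 10am, Triage in 10am, Legal in 10am, Budget in 11am, AllHands in 4pm, DesignReview in 12pm.

7 hours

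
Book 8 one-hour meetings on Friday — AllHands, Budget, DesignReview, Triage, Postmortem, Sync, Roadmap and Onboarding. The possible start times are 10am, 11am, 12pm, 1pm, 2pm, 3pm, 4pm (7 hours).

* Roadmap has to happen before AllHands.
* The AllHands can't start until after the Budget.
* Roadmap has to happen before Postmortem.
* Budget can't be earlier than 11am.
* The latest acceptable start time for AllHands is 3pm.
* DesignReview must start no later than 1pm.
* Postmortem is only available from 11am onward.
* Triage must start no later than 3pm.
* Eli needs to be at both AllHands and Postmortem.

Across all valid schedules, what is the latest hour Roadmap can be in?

Downstream work caps Roadmap at 2pm.
Roadmap at 2pm is achievable: Onboarding -> 10am; Triage -> 10am; Roadmap -> 2pm; Budget -> 11am; Sync -> 10am; DesignReview -> 10am; AllHands -> 3pm; Postmortem -> 4pm.

2pm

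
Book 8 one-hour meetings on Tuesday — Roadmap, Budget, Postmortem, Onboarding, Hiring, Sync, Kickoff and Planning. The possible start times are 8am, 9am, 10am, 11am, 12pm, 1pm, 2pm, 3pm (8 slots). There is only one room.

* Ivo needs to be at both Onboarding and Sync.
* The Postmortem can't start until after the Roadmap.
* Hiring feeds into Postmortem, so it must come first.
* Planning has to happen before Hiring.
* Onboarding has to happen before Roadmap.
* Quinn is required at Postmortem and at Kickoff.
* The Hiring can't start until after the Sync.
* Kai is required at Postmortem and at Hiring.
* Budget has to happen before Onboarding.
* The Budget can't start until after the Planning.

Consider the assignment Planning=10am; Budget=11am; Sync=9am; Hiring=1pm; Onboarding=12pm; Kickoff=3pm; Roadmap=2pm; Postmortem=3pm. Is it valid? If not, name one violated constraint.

The Budget can't start until after the Planning — holds.
Onboarding has to happen before Roadmap — holds.
Ivo needs to be at both Onboarding and Sync — holds.
Quinn is required at Postmortem and at Kickoff — violated.
The Postmortem can't start until after the Roadmap — holds.
Hiring feeds into Postmortem, so it must come first — holds.
The Hiring can't start until after the Sync — holds.
There is only one room — violated.
Budget has to happen before Onboarding — holds.
Kai is required at Postmortem and at Hiring — holds.
Planning has to happen before Hiring — holds.

No — it violates: Quinn is required at Postmortem and at Kickoff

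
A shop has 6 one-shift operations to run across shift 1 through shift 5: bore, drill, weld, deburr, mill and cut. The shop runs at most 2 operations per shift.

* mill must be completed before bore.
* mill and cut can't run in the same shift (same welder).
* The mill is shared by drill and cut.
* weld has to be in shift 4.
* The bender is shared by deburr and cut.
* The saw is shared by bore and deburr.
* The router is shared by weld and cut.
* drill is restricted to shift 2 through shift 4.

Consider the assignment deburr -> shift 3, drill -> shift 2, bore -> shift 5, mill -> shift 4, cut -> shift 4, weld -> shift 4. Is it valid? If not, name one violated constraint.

Invalid. The shop runs at most 2 operations per shift.

mill must be completed before bore — holds.
mill and cut can't run in the same shift (same welder) — violated.
weld has to be in shift 4 — holds.
The saw is shared by bore and deburr — holds.
The mill is shared by drill and cut — holds.
drill is restricted to shift 2 through shift 4 — holds.
The bender is shared by deburr and cut — holds.
The shop runs at most 2 operations per shift — violated.
The router is shared by weld and cut — violated.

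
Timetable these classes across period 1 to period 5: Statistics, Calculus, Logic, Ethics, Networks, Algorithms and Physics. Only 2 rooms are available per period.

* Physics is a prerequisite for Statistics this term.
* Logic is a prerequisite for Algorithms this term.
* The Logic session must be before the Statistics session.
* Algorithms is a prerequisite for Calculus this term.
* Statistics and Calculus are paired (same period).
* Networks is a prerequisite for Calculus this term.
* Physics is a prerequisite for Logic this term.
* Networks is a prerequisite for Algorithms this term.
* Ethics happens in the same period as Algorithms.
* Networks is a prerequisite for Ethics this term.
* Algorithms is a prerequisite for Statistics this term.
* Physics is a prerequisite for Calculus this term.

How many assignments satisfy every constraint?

Splitting on Statistics: it can be period 4 (2), period 5 (11). Listing each branch's schedules as (Calculus, Logic, Ethics, Networks, Algorithms, Physics) by period number:
Statistics=period 4: (4,2,3,1,3,1) (4,2,3,2,3,1) — 2.
Statistics=period 5: (5,2,3,1,3,1) (5,2,3,2,3,1) (5,2,4,1,4,1) (5,2,4,2,4,1) (5,2,4,3,4,1) (5,3,4,1,4,1) (5,3,4,1,4,2) (5,3,4,2,4,1) (5,3,4,2,4,2) (5,3,4,3,4,1) (5,3,4,3,4,2) — 11.
Summing: 2 + 11 = 13.

13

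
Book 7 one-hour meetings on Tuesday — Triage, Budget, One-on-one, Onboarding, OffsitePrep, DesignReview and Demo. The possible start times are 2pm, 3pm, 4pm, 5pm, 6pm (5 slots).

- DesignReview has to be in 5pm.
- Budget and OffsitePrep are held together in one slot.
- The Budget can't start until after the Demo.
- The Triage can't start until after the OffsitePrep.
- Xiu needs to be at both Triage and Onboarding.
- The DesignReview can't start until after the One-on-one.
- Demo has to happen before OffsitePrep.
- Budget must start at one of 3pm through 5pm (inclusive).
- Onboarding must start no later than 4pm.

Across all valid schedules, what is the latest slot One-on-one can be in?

4pm

Downstream work caps One-on-one at 4pm.
One-on-one at 4pm is achievable: OffsitePrep -> 3pm; Demo -> 2pm; Triage -> 4pm; DesignReview -> 5pm; Onboarding -> 2pm; Budget -> 3pm; One-on-one -> 4pm.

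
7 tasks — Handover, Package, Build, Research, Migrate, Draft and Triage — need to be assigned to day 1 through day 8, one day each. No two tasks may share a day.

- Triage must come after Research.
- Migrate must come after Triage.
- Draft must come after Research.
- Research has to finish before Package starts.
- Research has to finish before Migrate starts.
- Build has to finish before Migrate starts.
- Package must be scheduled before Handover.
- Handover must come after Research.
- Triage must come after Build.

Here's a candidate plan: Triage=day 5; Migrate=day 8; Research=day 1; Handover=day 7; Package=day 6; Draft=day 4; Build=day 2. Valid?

Research has to finish before Migrate starts — holds.
Migrate must come after Triage — holds.
Handover must come after Research — holds.
Research has to finish before Package starts — holds.
Triage must come after Build — holds.
Triage must come after Research — holds.
No two tasks may share a day — holds.
Draft must come after Research — holds.
Build has to finish before Migrate starts — holds.
Package must be scheduled before Handover — holds.

Yes, all constraints hold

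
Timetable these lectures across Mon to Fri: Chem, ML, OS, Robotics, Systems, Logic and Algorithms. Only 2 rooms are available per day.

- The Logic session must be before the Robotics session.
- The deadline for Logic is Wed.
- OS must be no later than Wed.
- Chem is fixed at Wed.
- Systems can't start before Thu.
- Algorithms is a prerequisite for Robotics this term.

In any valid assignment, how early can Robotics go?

Precedence pushes Robotics to at least Tue.
Robotics at Tue is achievable: ML -> Wed, OS -> Tue, Chem -> Wed, Systems -> Thu, Algorithms -> Mon, Robotics -> Tue, Logic -> Mon.

Tue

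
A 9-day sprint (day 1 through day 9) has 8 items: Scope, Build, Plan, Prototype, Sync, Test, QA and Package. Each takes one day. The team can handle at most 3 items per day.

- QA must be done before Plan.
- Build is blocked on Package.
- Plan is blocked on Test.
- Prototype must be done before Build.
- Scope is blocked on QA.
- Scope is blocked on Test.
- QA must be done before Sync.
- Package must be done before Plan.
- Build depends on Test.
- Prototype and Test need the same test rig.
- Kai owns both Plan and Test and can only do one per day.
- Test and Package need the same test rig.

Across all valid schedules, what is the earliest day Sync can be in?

Precedence pushes Sync to at least day 2.
Sync at day 2 is achievable: Sync=day 2; Package=day 2; Plan=day 3; Build=day 3; Prototype=day 2; QA=day 1; Test=day 1; Scope=day 3.

day 2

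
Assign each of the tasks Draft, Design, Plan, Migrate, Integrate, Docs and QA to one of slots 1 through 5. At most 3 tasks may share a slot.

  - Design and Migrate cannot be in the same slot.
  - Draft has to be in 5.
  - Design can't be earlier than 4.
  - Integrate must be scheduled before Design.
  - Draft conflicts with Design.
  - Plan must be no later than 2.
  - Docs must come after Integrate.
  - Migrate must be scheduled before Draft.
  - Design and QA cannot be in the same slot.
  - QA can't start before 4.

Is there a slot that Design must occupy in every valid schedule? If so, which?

Design's window is 4–5.
Draft is fixed at 5, and Design can't share a slot with Draft.
So Design must be 4.

4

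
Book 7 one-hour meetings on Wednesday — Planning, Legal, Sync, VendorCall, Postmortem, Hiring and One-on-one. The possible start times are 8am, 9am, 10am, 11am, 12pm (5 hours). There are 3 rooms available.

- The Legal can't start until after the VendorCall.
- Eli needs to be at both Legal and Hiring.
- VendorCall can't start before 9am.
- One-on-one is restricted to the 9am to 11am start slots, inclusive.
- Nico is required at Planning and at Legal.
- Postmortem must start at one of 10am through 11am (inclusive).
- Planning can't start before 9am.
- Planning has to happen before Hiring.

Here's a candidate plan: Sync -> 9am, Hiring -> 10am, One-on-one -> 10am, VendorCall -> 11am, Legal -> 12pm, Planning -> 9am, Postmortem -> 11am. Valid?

Planning can't start before 9am — holds.
The Legal can't start until after the VendorCall — holds.
Nico is required at Planning and at Legal — holds.
Planning has to happen before Hiring — holds.
Eli needs to be at both Legal and Hiring — holds.
Postmortem must start at one of 10am through 11am (inclusive) — holds.
VendorCall can't start before 9am — holds.
One-on-one is restricted to the 9am to 11am start slots, inclusive — holds.
There are 3 rooms available — holds.

Yes, all constraints hold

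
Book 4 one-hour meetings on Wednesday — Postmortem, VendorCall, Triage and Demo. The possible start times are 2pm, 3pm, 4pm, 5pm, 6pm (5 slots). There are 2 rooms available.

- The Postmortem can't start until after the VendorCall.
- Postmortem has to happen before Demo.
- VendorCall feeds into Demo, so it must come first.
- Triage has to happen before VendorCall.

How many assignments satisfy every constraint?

5

Splitting on Postmortem: it can be 4pm (2), 5pm (3). Listing each branch's schedules as (VendorCall, Triage, Demo):
Postmortem=4pm: (3pm,2pm,5pm) (3pm,2pm,6pm) — 2.
Postmortem=5pm: (3pm,2pm,6pm) (4pm,2pm,6pm) (4pm,3pm,6pm) — 3.
Summing: 2 + 3 = 5.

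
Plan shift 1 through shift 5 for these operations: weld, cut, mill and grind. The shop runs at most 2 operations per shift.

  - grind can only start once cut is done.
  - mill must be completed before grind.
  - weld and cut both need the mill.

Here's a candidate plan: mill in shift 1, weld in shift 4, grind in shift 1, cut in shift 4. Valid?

weld and cut both need the mill — violated.
grind can only start once cut is done — violated.
The shop runs at most 2 operations per shift — holds.
mill must be completed before grind — violated.

Invalid. grind can only start once cut is done.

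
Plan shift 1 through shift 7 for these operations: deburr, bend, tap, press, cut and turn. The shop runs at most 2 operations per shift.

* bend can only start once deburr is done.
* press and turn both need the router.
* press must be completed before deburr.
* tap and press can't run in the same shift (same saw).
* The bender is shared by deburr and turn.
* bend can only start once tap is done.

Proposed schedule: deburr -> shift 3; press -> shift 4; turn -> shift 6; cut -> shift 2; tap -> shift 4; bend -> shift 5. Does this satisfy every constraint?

No. tap and press can't run in the same shift (same saw) is not satisfied.

tap and press can't run in the same shift (same saw) — violated.
press and turn both need the router — holds.
bend can only start once tap is done — holds.
press must be completed before deburr — violated.
bend can only start once deburr is done — holds.
The shop runs at most 2 operations per shift — holds.
The bender is shared by deburr and turn — holds.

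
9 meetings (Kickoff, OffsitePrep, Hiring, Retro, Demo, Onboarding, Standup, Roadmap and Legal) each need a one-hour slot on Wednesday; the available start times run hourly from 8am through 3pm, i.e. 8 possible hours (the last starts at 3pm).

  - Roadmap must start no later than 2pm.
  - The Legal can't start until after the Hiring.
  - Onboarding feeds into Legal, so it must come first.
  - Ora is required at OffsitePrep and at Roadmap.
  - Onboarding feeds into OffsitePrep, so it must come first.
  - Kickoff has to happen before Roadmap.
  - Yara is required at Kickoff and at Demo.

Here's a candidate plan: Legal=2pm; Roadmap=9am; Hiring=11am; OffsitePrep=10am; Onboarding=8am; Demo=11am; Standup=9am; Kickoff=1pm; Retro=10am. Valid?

No — it violates: Kickoff has to happen before Roadmap

Kickoff has to happen before Roadmap — violated.
Yara is required at Kickoff and at Demo — holds.
Onboarding feeds into OffsitePrep, so it must come first — holds.
The Legal can't start until after the Hiring — holds.
Onboarding feeds into Legal, so it must come first — holds.
Roadmap must start no later than 2pm — holds.
Ora is required at OffsitePrep and at Roadmap — holds.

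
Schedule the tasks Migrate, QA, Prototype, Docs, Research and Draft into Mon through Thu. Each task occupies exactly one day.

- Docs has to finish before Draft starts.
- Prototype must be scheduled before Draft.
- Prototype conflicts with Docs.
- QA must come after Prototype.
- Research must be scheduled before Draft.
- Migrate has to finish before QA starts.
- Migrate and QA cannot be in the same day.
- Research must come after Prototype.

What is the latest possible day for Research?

Wed

Precedence pushes Research to at least Tue; downstream work caps Research at Wed.
Research at Wed is achievable: Research -> Wed, Draft -> Thu, QA -> Tue, Prototype -> Mon, Docs -> Tue, Migrate -> Mon.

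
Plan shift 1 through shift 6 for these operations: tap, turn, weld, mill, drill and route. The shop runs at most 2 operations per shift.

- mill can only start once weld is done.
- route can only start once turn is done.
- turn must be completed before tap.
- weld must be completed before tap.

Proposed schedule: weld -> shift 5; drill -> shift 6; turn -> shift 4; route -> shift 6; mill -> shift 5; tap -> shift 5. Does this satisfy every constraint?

No. The shop runs at most 2 operations per shift is not satisfied.

mill can only start once weld is done — violated.
route can only start once turn is done — holds.
weld must be completed before tap — violated.
turn must be completed before tap — holds.
The shop runs at most 2 operations per shift — violated.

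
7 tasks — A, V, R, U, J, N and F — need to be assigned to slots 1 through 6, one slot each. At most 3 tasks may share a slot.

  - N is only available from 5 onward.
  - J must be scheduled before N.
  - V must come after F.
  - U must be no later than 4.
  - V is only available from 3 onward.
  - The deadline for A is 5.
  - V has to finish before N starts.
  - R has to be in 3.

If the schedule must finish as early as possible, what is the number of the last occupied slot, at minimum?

The precedence chain requires at least 3 distinct slots.
With at most 3 per slot and 7 tasks, at least 3 slots are needed.
N can't be placed before 5, so the schedule must run through at least slot 5.
5 works (last occupied slot: 5): for example V in 3; N in 5; F in 1; A in 2; J in 1; R in 3; U in 1.

5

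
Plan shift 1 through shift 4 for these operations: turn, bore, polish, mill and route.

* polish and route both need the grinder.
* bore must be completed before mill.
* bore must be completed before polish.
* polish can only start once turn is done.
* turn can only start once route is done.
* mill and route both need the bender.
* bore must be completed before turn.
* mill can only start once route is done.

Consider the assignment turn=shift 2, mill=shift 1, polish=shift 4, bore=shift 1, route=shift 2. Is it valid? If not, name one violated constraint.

bore must be completed before turn — holds.
turn can only start once route is done — violated.
polish can only start once turn is done — holds.
polish and route both need the grinder — holds.
bore must be completed before mill — violated.
mill and route both need the bender — holds.
bore must be completed before polish — holds.
mill can only start once route is done — violated.

Invalid. mill can only start once route is done.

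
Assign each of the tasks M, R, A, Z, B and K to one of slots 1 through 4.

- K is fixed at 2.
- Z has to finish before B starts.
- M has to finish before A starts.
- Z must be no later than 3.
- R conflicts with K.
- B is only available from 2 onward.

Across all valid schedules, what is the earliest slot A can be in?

Precedence pushes A to at least 2.
A at 2 is achievable: Z=1; B=2; M=1; R=1; A=2; K=2.

2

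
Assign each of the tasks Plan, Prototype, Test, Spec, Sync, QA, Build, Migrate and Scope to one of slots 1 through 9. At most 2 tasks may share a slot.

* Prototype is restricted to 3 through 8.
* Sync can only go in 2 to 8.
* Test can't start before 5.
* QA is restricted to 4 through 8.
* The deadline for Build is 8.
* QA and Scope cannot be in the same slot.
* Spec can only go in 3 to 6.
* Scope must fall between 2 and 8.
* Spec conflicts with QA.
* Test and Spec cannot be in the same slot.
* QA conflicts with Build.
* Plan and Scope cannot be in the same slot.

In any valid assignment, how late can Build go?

8

Build's own window allows nothing later than 8.
Build at 8 is achievable: QA=4, Build=8, Plan=1, Test=5, Migrate=1, Scope=2, Sync=2, Prototype=3, Spec=3.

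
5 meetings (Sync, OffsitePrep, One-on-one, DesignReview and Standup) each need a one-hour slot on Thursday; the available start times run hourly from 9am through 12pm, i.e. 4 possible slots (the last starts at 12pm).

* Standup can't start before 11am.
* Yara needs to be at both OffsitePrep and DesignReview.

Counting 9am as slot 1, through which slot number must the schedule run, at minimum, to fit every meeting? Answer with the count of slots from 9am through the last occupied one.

3

Standup can't be placed before 11am — that is slot 3 counting from 9am — so the schedule must run through at least 3 slots.
3 works (last occupied slot: 11am): for example DesignReview=10am; Sync=9am; One-on-one=9am; Standup=11am; OffsitePrep=9am.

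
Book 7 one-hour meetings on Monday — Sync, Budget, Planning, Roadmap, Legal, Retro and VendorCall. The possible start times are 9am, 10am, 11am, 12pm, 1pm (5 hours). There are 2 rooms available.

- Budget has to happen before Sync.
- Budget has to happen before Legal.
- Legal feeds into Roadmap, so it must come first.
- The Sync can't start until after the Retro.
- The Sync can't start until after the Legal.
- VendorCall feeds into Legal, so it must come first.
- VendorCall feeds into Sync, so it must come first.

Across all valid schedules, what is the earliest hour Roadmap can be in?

Precedence pushes Roadmap to at least 11am.
Roadmap at 11am is achievable: Sync=11am, Legal=10am, Retro=10am, Planning=12pm, Roadmap=11am, VendorCall=9am, Budget=9am.

11am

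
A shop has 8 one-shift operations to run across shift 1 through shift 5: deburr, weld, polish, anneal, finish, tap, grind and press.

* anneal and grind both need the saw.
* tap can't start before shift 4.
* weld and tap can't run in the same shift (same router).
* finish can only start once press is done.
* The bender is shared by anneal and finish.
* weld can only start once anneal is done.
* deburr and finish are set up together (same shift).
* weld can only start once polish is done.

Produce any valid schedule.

grind=shift 2; finish=shift 2; tap=shift 4; deburr=shift 2; press=shift 1; weld=shift 2; anneal=shift 1; polish=shift 1

Checking: press(shift 1) before finish(shift 2); anneal(shift 1) before weld(shift 2); polish(shift 1) before weld(shift 2); anneal(shift 1) != grind(shift 2); weld(shift 2) != tap(shift 4); anneal(shift 1) != finish(shift 2); deburr = finish = shift 2; tap=shift 4 in [shift 4,shift 5].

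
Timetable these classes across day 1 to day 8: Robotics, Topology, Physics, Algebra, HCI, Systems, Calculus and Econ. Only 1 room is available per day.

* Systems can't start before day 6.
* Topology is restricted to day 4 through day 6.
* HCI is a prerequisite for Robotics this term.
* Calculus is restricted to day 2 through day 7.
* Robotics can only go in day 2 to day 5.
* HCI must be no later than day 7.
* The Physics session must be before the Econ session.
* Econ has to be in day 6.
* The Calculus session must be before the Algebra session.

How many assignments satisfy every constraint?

36

Splitting on Robotics: it can be day 2 (8), day 3 (12), day 4 (8), day 5 (8). Listing each branch's schedules as (Topology, Physics, Algebra, HCI, Systems, Calculus, Econ) by day number:
Robotics=day 2: (4,3,7,1,8,5,6) (4,3,8,1,7,5,6) (4,5,7,1,8,3,6) (4,5,8,1,7,3,6) (5,3,7,1,8,4,6) (5,3,8,1,7,4,6) (5,4,7,1,8,3,6) (5,4,8,1,7,3,6) — 8.
Robotics=day 3: (4,1,7,2,8,5,6) (4,1,8,2,7,5,6) (4,2,7,1,8,5,6) (4,2,8,1,7,5,6) (4,5,7,1,8,2,6) (4,5,8,1,7,2,6) (5,1,7,2,8,4,6) (5,1,8,2,7,4,6) (5,2,7,1,8,4,6) (5,2,8,1,7,4,6) (5,4,7,1,8,2,6) (5,4,8,1,7,2,6) — 12.
Robotics=day 4: (5,1,7,2,8,3,6) (5,1,7,3,8,2,6) (5,1,8,2,7,3,6) (5,1,8,3,7,2,6) (5,2,7,1,8,3,6) (5,2,8,1,7,3,6) (5,3,7,1,8,2,6) (5,3,8,1,7,2,6) — 8.
Robotics=day 5: (4,1,7,2,8,3,6) (4,1,7,3,8,2,6) (4,1,8,2,7,3,6) (4,1,8,3,7,2,6) (4,2,7,1,8,3,6) (4,2,8,1,7,3,6) (4,3,7,1,8,2,6) (4,3,8,1,7,2,6) — 8.
Summing: 8 + 12 + 8 + 8 = 36.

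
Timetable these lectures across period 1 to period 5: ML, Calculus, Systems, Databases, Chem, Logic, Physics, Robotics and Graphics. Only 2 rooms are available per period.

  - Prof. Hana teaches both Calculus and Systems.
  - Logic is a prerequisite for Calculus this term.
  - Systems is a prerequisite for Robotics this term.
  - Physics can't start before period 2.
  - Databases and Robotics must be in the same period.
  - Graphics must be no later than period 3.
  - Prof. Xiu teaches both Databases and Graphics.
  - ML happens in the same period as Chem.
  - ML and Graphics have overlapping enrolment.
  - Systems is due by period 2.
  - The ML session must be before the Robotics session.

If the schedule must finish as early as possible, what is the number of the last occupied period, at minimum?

The precedence chain requires at least 2 distinct periods.
With at most 2 per period and 9 lectures, at least 5 periods are needed.
5 works (last occupied period: period 5): for example Robotics=period 4; Systems=period 1; Databases=period 4; Physics=period 2; Logic=period 2; ML=period 3; Graphics=period 1; Chem=period 3; Calculus=period 5.

5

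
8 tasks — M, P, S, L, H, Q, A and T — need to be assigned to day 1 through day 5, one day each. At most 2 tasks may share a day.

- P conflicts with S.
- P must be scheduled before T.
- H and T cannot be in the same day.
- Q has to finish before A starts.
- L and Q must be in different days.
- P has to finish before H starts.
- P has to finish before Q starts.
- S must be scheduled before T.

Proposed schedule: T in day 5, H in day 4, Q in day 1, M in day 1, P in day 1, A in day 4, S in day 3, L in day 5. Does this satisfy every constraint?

L and Q must be in different days — holds.
At most 2 tasks may share a day — violated.
P must be scheduled before T — holds.
Q has to finish before A starts — holds.
H and T cannot be in the same day — holds.
S must be scheduled before T — holds.
P conflicts with S — holds.
P has to finish before H starts — holds.
P has to finish before Q starts — violated.

No — it violates: At most 2 tasks may share a day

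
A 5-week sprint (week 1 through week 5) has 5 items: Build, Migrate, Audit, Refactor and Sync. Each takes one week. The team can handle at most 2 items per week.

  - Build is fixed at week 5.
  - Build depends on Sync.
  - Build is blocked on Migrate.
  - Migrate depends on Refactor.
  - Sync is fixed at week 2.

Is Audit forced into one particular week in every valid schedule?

No

Audit can be week 1 (e.g. Audit -> week 1, Migrate -> week 2, Sync -> week 2, Refactor -> week 1, Build -> week 5) or week 2 (e.g. Migrate in week 3, Audit in week 2, Build in week 5, Sync in week 2, Refactor in week 1).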